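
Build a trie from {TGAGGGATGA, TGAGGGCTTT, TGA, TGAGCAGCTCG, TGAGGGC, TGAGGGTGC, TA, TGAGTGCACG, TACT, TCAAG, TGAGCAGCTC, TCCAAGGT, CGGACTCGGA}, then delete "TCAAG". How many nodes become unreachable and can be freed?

3

Walk "TCAAG" from the leaf back toward the root, removing each node that no remaining word uses.
The suffix "AAG" (3 nodes) is used only by "TCAAG"; the node for "TC" still has the child "C", so pruning stops there.
Nodes removed: 3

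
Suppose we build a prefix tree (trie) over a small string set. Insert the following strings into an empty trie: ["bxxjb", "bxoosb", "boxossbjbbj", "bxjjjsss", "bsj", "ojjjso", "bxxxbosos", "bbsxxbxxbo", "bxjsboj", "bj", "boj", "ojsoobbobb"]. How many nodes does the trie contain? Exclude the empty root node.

Trace insertions, counting only characters that open a new branch:
  "bxxjb" → 5 new (b, x, x, j, b)
  "bxoosb" → prefix "bx" already present; 4 new (o, o, s, b)
  "boxossbjbbj" → prefix "b" already present; 10 new (o, x, o, s, s, b, j, b, b, j)
  "bxjjjsss" → prefix "bx" already present; 6 new (j, j, j, s, s, s)
  "bsj" → prefix "b" already present; 2 new (s, j)
  "ojjjso" → 6 new (o, j, j, j, s, o)
  "bxxxbosos" → prefix "bxx" already present; 6 new (x, b, o, s, o, s)
  "bbsxxbxxbo" → prefix "b" already present; 9 new (b, s, x, x, b, x, x, b, o)
  "bxjsboj" → prefix "bxj" already present; 4 new (s, b, o, j)
  "bj" → prefix "b" already present; 1 new (j)
  "boj" → prefix "bo" already present; 1 new (j)
  "ojsoobbobb" → prefix "oj" already present; 8 new (s, o, o, b, b, o, b, b)
Total nodes = 5 + 4 + 10 + 6 + 2 + 6 + 6 + 9 + 4 + 1 + 1 + 8 = 62

62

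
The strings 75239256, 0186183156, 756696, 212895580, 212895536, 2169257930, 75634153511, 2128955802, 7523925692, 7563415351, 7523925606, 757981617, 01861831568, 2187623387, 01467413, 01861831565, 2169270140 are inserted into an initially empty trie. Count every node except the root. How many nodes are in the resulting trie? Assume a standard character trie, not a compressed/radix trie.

82

Count nodes per top-level branch (shared prefixes stored once):
  '0'-branch (01467413, 0186183156, 01861831565, 01861831568): 18 nodes
  '2'-branch (212895536, 212895580, 2128955802, 2169257930, 2169270140, 2187623387): 33 nodes
  '7'-branch (75239256, 7523925606, 7523925692, 7563415351, 75634153511, 756696, 757981617): 31 nodes
Sum: 82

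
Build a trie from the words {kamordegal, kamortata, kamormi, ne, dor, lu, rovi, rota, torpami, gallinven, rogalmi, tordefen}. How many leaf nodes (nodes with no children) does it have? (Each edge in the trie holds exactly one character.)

12

A leaf is a node with no children — equivalently, the end of a word that is not a proper prefix of any other stored word.
Those words: "dor", "gallinven", "kamordegal", "kamormi", "kamortata", "lu", "ne", "rogalmi", "rota", "rovi", "tordefen", "torpami"
Leaf count: 12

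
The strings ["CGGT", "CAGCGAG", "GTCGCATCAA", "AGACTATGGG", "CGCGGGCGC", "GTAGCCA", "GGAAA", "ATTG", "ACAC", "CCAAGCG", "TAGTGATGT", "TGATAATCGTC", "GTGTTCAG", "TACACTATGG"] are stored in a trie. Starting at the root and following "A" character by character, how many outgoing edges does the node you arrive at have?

3

Follow the path "A" to its node, then look at its outgoing edges.
Distinct next characters after "A": C, G, T.
That node has 3 child edges.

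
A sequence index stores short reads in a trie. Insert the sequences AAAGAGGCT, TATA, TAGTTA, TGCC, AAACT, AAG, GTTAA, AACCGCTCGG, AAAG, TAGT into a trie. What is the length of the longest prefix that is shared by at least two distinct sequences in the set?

The deepest shared node is where two words last agree before diverging.
"AAAG" and "AAAGAGGCT" agree on "AAAG" (4 characters) before diverging; nothing deeper is shared.
Longest shared-prefix length: 4

4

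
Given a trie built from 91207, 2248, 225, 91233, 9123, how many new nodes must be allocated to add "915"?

1

"91" is already a path in the trie; the remaining "5" must be added.
Each of the 1 remaining characters creates one node.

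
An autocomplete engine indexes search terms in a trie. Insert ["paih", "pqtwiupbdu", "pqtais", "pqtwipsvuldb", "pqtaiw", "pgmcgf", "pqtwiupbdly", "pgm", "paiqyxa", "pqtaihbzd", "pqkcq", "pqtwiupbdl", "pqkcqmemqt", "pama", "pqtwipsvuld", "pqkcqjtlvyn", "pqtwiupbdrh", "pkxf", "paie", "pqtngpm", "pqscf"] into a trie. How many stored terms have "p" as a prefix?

21

Filter for entries beginning with "p":
Matches: "paie", "paih", "paiqyxa", "pama", "pgm", "pgmcgf", "pkxf", "pqkcq", "pqkcqjtlvyn", "pqkcqmemqt", "pqscf", "pqtaihbzd", "pqtais", "pqtaiw", "pqtngpm", "pqtwipsvuld", "pqtwipsvuldb", "pqtwiupbdl", "pqtwiupbdly", "pqtwiupbdrh", "pqtwiupbdu"
Count: 21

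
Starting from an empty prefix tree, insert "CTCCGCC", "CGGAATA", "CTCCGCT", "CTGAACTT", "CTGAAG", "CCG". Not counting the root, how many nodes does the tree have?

Count nodes per top-level branch (shared prefixes stored once):
  'C'-branch (CCG, CGGAATA, CTCCGCC, CTCCGCT, CTGAACTT, CTGAAG): 23 nodes
Sum: 23

23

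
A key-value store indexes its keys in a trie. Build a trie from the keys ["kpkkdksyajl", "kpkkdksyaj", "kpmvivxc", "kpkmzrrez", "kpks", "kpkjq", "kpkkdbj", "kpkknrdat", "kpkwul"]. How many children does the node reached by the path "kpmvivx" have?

Follow the path "kpmvivx" to its node, then look at its outgoing edges.
Distinct next characters after "kpmvivx": c.
That node has 1 child edge.

1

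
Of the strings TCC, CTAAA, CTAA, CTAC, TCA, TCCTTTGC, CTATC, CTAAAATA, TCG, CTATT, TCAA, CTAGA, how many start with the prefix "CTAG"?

1

Filter for entries beginning with "CTAG":
Words under "CTAG": CTAGA
Count: 1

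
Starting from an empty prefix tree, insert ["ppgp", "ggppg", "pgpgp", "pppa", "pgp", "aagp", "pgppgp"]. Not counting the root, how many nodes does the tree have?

22

Count nodes per top-level branch (shared prefixes stored once):
  'a'-branch (aagp): 4 nodes
  'g'-branch (ggppg): 5 nodes
  'p'-branch (pgp, pgpgp, pgppgp, ppgp, pppa): 13 nodes
Sum: 22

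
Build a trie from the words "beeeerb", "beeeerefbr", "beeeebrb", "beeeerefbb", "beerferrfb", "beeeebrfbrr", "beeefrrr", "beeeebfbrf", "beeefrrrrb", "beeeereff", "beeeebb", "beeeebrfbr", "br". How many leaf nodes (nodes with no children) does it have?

11

Leaves are exactly the stored words that no other stored word extends.
Those words: "beeeebb", "beeeebfbrf", "beeeebrb", "beeeebrfbrr", "beeeerb", "beeeerefbb", "beeeerefbr", "beeeereff", "beeefrrrrb", "beerferrfb", "br"
Leaf count: 11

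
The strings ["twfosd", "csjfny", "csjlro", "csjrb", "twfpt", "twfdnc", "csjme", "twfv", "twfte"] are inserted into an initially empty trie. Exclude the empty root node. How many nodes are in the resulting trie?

27

Insert word by word; a character creates a node only if that edge doesn't already exist:
  "twfosd" → 6 new (t, w, f, o, s, d)
  "csjfny" → 6 new (c, s, j, f, n, y)
  "csjlro" → prefix "csj" already present; 3 new (l, r, o)
  "csjrb" → prefix "csj" already present; 2 new (r, b)
  "twfpt" → prefix "twf" already present; 2 new (p, t)
  "twfdnc" → prefix "twf" already present; 3 new (d, n, c)
  "csjme" → prefix "csj" already present; 2 new (m, e)
  "twfv" → prefix "twf" already present; 1 new (v)
  "twfte" → prefix "twf" already present; 2 new (t, e)
Total nodes = 6 + 6 + 3 + 2 + 2 + 3 + 2 + 1 + 2 = 27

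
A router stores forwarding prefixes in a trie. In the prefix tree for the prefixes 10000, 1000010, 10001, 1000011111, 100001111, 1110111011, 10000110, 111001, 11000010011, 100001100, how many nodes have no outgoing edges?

Leaves are exactly the stored words that no other stored word extends.
Those words: "1000010", "100001100", "1000011111", "10001", "11000010011", "111001", "1110111011"
Leaf count: 7

7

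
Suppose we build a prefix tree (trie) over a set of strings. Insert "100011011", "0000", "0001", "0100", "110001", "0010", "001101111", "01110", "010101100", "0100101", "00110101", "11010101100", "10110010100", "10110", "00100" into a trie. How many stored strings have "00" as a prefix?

Walk to "00"; the words in its subtree are exactly those with that prefix.
Words under "00": 0000, 0001, 0010, 00100, 00110101, 001101111
Count: 6

6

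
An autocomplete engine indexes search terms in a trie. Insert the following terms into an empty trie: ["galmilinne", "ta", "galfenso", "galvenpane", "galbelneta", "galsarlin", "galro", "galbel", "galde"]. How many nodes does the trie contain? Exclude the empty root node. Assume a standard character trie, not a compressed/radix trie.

41

Insert word by word; a character creates a node only if that edge doesn't already exist:
  "galmilinne" → 10 new (g, a, l, m, i, l, i, n, n, e)
  "ta" → 2 new (t, a)
  "galfenso" → prefix "gal" already present; 5 new (f, e, n, s, o)
  "galvenpane" → prefix "gal" already present; 7 new (v, e, n, p, a, n, e)
  "galbelneta" → prefix "gal" already present; 7 new (b, e, l, n, e, t, a)
  "galsarlin" → prefix "gal" already present; 6 new (s, a, r, l, i, n)
  "galro" → prefix "gal" already present; 2 new (r, o)
  "galbel" → prefix "galbel" already present; 0 new (none)
  "galde" → prefix "gal" already present; 2 new (d, e)
Total nodes = 10 + 2 + 5 + 7 + 7 + 6 + 2 + 0 + 2 = 41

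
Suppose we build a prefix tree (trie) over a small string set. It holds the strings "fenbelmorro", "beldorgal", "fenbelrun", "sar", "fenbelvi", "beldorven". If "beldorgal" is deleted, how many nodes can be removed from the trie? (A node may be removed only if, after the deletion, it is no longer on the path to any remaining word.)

After clearing the end-marker at "beldorgal", prune upward until reaching a node still needed by another word.
The suffix "gal" (3 nodes) is used only by "beldorgal"; the node for "beldor" still has the child "v", so pruning stops there.
Nodes removed: 3

3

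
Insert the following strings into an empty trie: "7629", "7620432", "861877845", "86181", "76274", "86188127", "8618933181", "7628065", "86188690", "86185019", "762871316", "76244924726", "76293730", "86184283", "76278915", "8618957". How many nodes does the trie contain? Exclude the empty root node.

For each word, the new-node count is its length minus the longest prefix already in the trie:
  "7629" → 4 new (7, 6, 2, 9)
  "7620432" → prefix "762" already present; 4 new (0, 4, 3, 2)
  "861877845" → 9 new (8, 6, 1, 8, 7, 7, 8, 4, 5)
  "86181" → prefix "8618" already present; 1 new (1)
  "76274" → prefix "762" already present; 2 new (7, 4)
  "86188127" → prefix "8618" already present; 4 new (8, 1, 2, 7)
  "8618933181" → prefix "8618" already present; 6 new (9, 3, 3, 1, 8, 1)
  "7628065" → prefix "762" already present; 4 new (8, 0, 6, 5)
  "86188690" → prefix "86188" already present; 3 new (6, 9, 0)
  "86185019" → prefix "8618" already present; 4 new (5, 0, 1, 9)
  "762871316" → prefix "7628" already present; 5 new (7, 1, 3, 1, 6)
  "76244924726" → prefix "762" already present; 8 new (4, 4, 9, 2, 4, 7, 2, 6)
  "76293730" → prefix "7629" already present; 4 new (3, 7, 3, 0)
  "86184283" → prefix "8618" already present; 4 new (4, 2, 8, 3)
  "76278915" → prefix "7627" already present; 4 new (8, 9, 1, 5)
  "8618957" → prefix "86189" already present; 2 new (5, 7)
Total nodes = 4 + 4 + 9 + 1 + 2 + 4 + 6 + 4 + 3 + 4 + 5 + 8 + 4 + 4 + 4 + 2 = 68

68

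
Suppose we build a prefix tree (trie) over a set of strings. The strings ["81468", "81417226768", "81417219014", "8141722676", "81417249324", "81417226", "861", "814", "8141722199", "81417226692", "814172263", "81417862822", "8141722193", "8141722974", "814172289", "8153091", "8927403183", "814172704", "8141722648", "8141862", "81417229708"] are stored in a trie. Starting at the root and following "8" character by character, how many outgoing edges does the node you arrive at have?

Walk "8" from the root, arriving at one node.
Characters that immediately follow "8" among the stored strings: {1, 6, 9}.
That node has 3 child edges.

3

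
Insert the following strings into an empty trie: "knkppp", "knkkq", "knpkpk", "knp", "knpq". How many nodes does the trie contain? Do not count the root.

13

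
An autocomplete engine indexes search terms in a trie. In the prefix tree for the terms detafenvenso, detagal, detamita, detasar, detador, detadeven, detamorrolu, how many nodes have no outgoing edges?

7

A leaf is a node with no children — equivalently, the end of a word that is not a proper prefix of any other stored word.
Those words: "detadeven", "detador", "detafenvenso", "detagal", "detamita", "detamorrolu", "detasar"
Leaf count: 7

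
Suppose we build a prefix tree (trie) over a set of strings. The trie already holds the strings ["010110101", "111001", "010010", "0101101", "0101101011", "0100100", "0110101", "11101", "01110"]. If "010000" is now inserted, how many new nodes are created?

Walking "010000" from the root, the first 4 characters ("0100") follow existing edges; "0" is the first miss.
New nodes needed: |"010000"| − 4 = 6 − 4 = 2.

2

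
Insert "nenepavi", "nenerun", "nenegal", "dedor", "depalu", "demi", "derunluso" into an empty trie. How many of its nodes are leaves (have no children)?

Leaves are exactly the stored words that no other stored word extends.
Those words: "dedor", "demi", "depalu", "derunluso", "nenegal", "nenepavi", "nenerun"
Leaf count: 7

7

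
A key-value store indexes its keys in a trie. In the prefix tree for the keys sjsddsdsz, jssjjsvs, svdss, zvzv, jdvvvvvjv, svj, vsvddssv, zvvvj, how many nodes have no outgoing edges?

8

Leaves are exactly the stored words that no other stored word extends.
Those words: "jdvvvvvjv", "jssjjsvs", "sjsddsdsz", "svdss", "svj", "vsvddssv", "zvvvj", "zvzv"
Leaf count: 8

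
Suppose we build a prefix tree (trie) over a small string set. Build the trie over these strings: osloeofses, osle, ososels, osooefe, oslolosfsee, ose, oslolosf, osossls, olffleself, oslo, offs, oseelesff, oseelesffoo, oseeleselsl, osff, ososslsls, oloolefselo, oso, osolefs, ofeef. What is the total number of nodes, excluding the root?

75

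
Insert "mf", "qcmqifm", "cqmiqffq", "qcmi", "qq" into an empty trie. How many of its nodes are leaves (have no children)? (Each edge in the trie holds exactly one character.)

5

A leaf is a node with no children — equivalently, the end of a word that is not a proper prefix of any other stored word.
Those words: "cqmiqffq", "mf", "qcmi", "qcmqifm", "qq"
Leaf count: 5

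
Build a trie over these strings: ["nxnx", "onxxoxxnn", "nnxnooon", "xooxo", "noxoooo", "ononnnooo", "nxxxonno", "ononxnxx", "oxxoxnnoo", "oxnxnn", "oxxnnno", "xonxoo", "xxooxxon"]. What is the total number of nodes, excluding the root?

For each word, the new-node count is its length minus the longest prefix already in the trie:
  "nxnx" → 4 new (n, x, n, x)
  "onxxoxxnn" → 9 new (o, n, x, x, o, x, x, n, n)
  "nnxnooon" → prefix "n" already present; 7 new (n, x, n, o, o, o, n)
  "xooxo" → 5 new (x, o, o, x, o)
  "noxoooo" → prefix "n" already present; 6 new (o, x, o, o, o, o)
  "ononnnooo" → prefix "on" already present; 7 new (o, n, n, n, o, o, o)
  "nxxxonno" → prefix "nx" already present; 6 new (x, x, o, n, n, o)
  "ononxnxx" → prefix "onon" already present; 4 new (x, n, x, x)
  "oxxoxnnoo" → prefix "o" already present; 8 new (x, x, o, x, n, n, o, o)
  "oxnxnn" → prefix "ox" already present; 4 new (n, x, n, n)
  "oxxnnno" → prefix "oxx" already present; 4 new (n, n, n, o)
  "xonxoo" → prefix "xo" already present; 4 new (n, x, o, o)
  "xxooxxon" → prefix "x" already present; 7 new (x, o, o, x, x, o, n)
Total nodes = 4 + 9 + 7 + 5 + 6 + 7 + 6 + 4 + 8 + 4 + 4 + 4 + 7 = 75

75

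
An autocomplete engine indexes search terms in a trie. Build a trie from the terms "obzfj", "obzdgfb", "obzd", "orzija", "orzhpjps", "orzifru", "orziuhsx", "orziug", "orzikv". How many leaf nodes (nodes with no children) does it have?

8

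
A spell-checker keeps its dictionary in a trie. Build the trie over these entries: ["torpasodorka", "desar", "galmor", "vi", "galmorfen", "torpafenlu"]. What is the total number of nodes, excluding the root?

Trie structure (* marks end of a word):
(root)
├─ d
│  └─ e
│     └─ s
│        └─ a
│           └─ r *
├─ g
│  └─ a
│     └─ l
│        └─ m
│           └─ o
│              └─ r *
│                 └─ f
│                    └─ e
│                       └─ n *
├─ t
│  └─ o
│     └─ r
│        └─ p
│           └─ a
│              ├─ f
│              │  └─ e
│              │     └─ n
│              │        └─ l
│              │           └─ u *
│              └─ s
│                 └─ o
│                    └─ d
│                       └─ o
│                          └─ r
│                             └─ k
│                                └─ a *
└─ v
   └─ i *
Counting every labelled node above: 33.

33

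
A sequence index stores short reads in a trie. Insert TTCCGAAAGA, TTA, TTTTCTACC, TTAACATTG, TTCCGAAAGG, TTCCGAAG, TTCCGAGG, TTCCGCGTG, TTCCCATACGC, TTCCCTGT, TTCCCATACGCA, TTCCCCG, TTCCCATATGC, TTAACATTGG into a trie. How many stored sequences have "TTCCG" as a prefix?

5

Walk to "TTCCG"; the words in its subtree are exactly those with that prefix.
Matches: "TTCCGAAAGA", "TTCCGAAAGG", "TTCCGAAG", "TTCCGAGG", "TTCCGCGTG"
Count: 5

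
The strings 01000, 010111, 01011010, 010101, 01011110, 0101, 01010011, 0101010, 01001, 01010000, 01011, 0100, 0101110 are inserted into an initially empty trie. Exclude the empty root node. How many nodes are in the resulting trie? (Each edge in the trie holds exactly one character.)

23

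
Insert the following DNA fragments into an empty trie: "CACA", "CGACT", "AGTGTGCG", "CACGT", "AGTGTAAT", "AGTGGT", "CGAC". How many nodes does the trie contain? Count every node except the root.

Trie structure (* marks end of a word):
(root)
├─ A
│  └─ G
│     └─ T
│        └─ G
│           ├─ G
│           │  └─ T *
│           └─ T
│              ├─ A
│              │  └─ A
│              │     └─ T *
│              └─ G
│                 └─ C
│                    └─ G *
└─ C
   ├─ A
   │  └─ C
   │     ├─ A *
   │     └─ G
   │        └─ T *
   └─ G
      └─ A
         └─ C *
            └─ T *
Counting every labelled node above: 23.

23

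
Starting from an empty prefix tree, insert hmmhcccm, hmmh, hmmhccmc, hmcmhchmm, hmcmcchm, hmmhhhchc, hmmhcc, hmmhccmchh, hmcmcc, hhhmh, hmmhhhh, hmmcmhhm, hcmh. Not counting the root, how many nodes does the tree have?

41

For each word, the new-node count is its length minus the longest prefix already in the trie:
  "hmmhcccm" → 8 new (h, m, m, h, c, c, c, m)
  "hmmh" → prefix "hmmh" already present; 0 new (none)
  "hmmhccmc" → prefix "hmmhcc" already present; 2 new (m, c)
  "hmcmhchmm" → prefix "hm" already present; 7 new (c, m, h, c, h, m, m)
  "hmcmcchm" → prefix "hmcm" already present; 4 new (c, c, h, m)
  "hmmhhhchc" → prefix "hmmh" already present; 5 new (h, h, c, h, c)
  "hmmhcc" → prefix "hmmhcc" already present; 0 new (none)
  "hmmhccmchh" → prefix "hmmhccmc" already present; 2 new (h, h)
  "hmcmcc" → prefix "hmcmcc" already present; 0 new (none)
  "hhhmh" → prefix "h" already present; 4 new (h, h, m, h)
  "hmmhhhh" → prefix "hmmhhh" already present; 1 new (h)
  "hmmcmhhm" → prefix "hmm" already present; 5 new (c, m, h, h, m)
  "hcmh" → prefix "h" already present; 3 new (c, m, h)
Total nodes = 8 + 0 + 2 + 7 + 4 + 5 + 0 + 2 + 0 + 4 + 1 + 5 + 3 = 41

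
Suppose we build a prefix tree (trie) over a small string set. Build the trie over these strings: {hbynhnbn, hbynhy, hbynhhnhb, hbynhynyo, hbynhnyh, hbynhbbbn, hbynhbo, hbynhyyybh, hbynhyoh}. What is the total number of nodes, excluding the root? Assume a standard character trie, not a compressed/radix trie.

Count nodes per top-level branch (shared prefixes stored once):
  'h'-branch (hbynhbbbn, hbynhbo, hbynhhnhb, hbynhnbn, hbynhnyh, hbynhy, hbynhynyo, hbynhyoh, hbynhyyybh): 29 nodes
Sum: 29

29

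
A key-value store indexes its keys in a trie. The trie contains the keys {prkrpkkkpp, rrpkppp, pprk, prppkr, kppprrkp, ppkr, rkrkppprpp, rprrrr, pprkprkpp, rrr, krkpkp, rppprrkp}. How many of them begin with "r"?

5

Walk to "r"; the words in its subtree are exactly those with that prefix.
Matches: "rkrkppprpp", "rppprrkp", "rprrrr", "rrpkppp", "rrr"
Count: 5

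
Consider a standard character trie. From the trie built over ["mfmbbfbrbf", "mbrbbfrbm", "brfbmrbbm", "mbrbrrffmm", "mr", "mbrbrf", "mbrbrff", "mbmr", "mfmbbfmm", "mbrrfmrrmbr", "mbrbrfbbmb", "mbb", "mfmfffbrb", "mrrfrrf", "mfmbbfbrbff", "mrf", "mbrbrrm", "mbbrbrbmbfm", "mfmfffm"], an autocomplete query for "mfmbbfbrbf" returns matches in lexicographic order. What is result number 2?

mfmbbfbrbff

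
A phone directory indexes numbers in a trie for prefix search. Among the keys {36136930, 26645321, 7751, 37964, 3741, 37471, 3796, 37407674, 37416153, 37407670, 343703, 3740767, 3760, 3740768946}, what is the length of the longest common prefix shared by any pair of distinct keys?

Equivalently: take the maximum, over all pairs, of their longest common prefix length.
e.g. "3740767" and "37407670" share the prefix "3740767" of length 7; no pair shares a longer one.
Longest shared-prefix length: 7

7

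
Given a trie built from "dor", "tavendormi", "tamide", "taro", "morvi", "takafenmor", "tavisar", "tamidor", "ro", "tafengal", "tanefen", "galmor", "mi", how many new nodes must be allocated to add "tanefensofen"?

Walking "tanefensofen" from the root, the first 7 characters ("tanefen") follow existing edges; "s" is the first miss.
New nodes needed: |"tanefensofen"| − 7 = 12 − 7 = 5.

5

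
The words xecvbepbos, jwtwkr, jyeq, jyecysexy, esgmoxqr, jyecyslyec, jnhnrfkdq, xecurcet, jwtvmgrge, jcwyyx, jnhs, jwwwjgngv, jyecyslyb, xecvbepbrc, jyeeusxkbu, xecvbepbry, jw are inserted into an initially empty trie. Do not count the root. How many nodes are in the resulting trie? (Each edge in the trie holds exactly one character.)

Insert word by word; a character creates a node only if that edge doesn't already exist:
  "xecvbepbos" → 10 new (x, e, c, v, b, e, p, b, o, s)
  "jwtwkr" → 6 new (j, w, t, w, k, r)
  "jyeq" → prefix "j" already present; 3 new (y, e, q)
  "jyecysexy" → prefix "jye" already present; 6 new (c, y, s, e, x, y)
  "esgmoxqr" → 8 new (e, s, g, m, o, x, q, r)
  "jyecyslyec" → prefix "jyecys" already present; 4 new (l, y, e, c)
  "jnhnrfkdq" → prefix "j" already present; 8 new (n, h, n, r, f, k, d, q)
  "xecurcet" → prefix "xec" already present; 5 new (u, r, c, e, t)
  "jwtvmgrge" → prefix "jwt" already present; 6 new (v, m, g, r, g, e)
  "jcwyyx" → prefix "j" already present; 5 new (c, w, y, y, x)
  "jnhs" → prefix "jnh" already present; 1 new (s)
  "jwwwjgngv" → prefix "jw" already present; 7 new (w, w, j, g, n, g, v)
  "jyecyslyb" → prefix "jyecysly" already present; 1 new (b)
  "xecvbepbrc" → prefix "xecvbepb" already present; 2 new (r, c)
  "jyeeusxkbu" → prefix "jye" already present; 7 new (e, u, s, x, k, b, u)
  "xecvbepbry" → prefix "xecvbepbr" already present; 1 new (y)
  "jw" → prefix "jw" already present; 0 new (none)
Total nodes = 10 + 6 + 3 + 6 + 8 + 4 + 8 + 5 + 6 + 5 + 1 + 7 + 1 + 2 + 7 + 1 + 0 = 80

80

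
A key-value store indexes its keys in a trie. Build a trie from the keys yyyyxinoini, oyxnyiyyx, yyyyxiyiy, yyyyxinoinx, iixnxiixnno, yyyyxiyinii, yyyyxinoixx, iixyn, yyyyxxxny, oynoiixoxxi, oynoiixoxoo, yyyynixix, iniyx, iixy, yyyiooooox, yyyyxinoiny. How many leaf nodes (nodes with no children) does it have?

15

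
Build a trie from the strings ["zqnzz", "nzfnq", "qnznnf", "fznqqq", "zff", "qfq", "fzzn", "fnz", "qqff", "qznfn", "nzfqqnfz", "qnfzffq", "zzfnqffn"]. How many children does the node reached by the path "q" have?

4

The children of the "q" node are the distinct next characters among strings starting with "q".
Distinct next characters after "q": f, n, q, z.
That node has 4 child edges.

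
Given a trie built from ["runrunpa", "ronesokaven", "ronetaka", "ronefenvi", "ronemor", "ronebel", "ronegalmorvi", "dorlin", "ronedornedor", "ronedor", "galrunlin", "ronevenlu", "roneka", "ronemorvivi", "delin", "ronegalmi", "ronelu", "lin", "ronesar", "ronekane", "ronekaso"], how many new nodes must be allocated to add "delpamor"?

"del" is already a path in the trie; the remaining "pamor" must be added.
Each of the 5 remaining characters creates one node.

5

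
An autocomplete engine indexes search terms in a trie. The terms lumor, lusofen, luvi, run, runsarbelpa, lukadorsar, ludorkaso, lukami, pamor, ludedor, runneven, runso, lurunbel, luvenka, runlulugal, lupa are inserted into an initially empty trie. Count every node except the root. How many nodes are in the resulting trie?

74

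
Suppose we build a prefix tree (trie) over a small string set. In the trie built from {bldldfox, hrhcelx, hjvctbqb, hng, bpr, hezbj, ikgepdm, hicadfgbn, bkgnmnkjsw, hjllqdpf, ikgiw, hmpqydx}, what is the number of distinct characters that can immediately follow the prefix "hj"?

2

Follow the path "hj" to its node, then look at its outgoing edges.
Distinct next characters after "hj": l, v.
That node has 2 child edges.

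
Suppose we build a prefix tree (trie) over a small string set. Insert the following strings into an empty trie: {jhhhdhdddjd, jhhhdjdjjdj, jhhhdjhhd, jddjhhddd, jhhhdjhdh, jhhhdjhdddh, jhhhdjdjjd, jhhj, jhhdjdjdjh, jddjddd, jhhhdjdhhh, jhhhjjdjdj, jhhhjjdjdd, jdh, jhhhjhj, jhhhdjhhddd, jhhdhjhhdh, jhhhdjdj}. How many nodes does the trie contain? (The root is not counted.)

65

Count nodes per top-level branch (shared prefixes stored once):
  'j'-branch (jddjddd, jddjhhddd, jdh, jhhdhjhhdh, jhhdjdjdjh, jhhhdhdddjd, jhhhdjdhhh, jhhhdjdj, jhhhdjdjjd, jhhhdjdjjdj, jhhhdjhdddh, jhhhdjhdh, jhhhdjhhd, jhhhdjhhddd, jhhhjhj, jhhhjjdjdd, jhhhjjdjdj, jhhj): 65 nodes
Sum: 65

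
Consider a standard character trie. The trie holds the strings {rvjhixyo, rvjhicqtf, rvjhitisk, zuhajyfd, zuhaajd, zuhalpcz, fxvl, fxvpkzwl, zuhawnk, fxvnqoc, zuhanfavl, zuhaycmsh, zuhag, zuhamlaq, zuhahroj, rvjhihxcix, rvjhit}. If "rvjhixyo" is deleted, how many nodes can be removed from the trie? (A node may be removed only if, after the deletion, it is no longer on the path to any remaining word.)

3

A node on "rvjhixyo"'s path can go only if nothing else ends at it or branches off below it.
The suffix "xyo" (3 nodes) is used only by "rvjhixyo"; the node for "rvjhi" still has the child "c", so pruning stops there.
Nodes removed: 3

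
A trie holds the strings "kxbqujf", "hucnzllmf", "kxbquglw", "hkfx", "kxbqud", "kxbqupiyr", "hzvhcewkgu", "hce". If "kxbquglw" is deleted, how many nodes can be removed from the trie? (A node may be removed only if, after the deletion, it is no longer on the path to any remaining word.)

3

After clearing the end-marker at "kxbquglw", prune upward until reaching a node still needed by another word.
The suffix "glw" (3 nodes) is used only by "kxbquglw"; the node for "kxbqu" still has the child "j", so pruning stops there.
Nodes removed: 3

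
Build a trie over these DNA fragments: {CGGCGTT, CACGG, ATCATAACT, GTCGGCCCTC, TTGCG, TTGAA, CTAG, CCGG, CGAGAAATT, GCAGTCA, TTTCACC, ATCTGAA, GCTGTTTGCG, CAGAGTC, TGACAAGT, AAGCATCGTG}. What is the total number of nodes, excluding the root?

94

Count nodes per top-level branch (shared prefixes stored once):
  'A'-branch (AAGCATCGTG, ATCATAACT, ATCTGAA): 22 nodes
  'C'-branch (CACGG, CAGAGTC, CCGG, CGAGAAATT, CGGCGTT, CTAG): 29 nodes
  'G'-branch (GCAGTCA, GCTGTTTGCG, GTCGGCCCTC): 24 nodes
  'T'-branch (TGACAAGT, TTGAA, TTGCG, TTTCACC): 19 nodes
Sum: 94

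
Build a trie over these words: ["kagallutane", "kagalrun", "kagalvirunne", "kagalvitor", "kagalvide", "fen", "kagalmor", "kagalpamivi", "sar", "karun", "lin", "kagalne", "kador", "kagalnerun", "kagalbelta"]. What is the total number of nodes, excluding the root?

60

Trace insertions, counting only characters that open a new branch:
  "kagallutane" → 11 new (k, a, g, a, l, l, u, t, a, n, e)
  "kagalrun" → prefix "kagal" already present; 3 new (r, u, n)
  "kagalvirunne" → prefix "kagal" already present; 7 new (v, i, r, u, n, n, e)
  "kagalvitor" → prefix "kagalvi" already present; 3 new (t, o, r)
  "kagalvide" → prefix "kagalvi" already present; 2 new (d, e)
  "fen" → 3 new (f, e, n)
  "kagalmor" → prefix "kagal" already present; 3 new (m, o, r)
  "kagalpamivi" → prefix "kagal" already present; 6 new (p, a, m, i, v, i)
  "sar" → 3 new (s, a, r)
  "karun" → prefix "ka" already present; 3 new (r, u, n)
  "lin" → 3 new (l, i, n)
  "kagalne" → prefix "kagal" already present; 2 new (n, e)
  "kador" → prefix "ka" already present; 3 new (d, o, r)
  "kagalnerun" → prefix "kagalne" already present; 3 new (r, u, n)
  "kagalbelta" → prefix "kagal" already present; 5 new (b, e, l, t, a)
Total nodes = 11 + 3 + 7 + 3 + 2 + 3 + 3 + 6 + 3 + 3 + 3 + 2 + 3 + 3 + 5 = 60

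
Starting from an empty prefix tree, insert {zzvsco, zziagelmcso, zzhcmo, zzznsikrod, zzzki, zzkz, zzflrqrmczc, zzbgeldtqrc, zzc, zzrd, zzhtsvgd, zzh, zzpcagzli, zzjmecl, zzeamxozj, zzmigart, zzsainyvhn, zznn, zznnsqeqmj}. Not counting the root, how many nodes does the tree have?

98

Trace insertions, counting only characters that open a new branch:
  "zzvsco" → 6 new (z, z, v, s, c, o)
  "zziagelmcso" → prefix "zz" already present; 9 new (i, a, g, e, l, m, c, s, o)
  "zzhcmo" → prefix "zz" already present; 4 new (h, c, m, o)
  "zzznsikrod" → prefix "zz" already present; 8 new (z, n, s, i, k, r, o, d)
  "zzzki" → prefix "zzz" already present; 2 new (k, i)
  "zzkz" → prefix "zz" already present; 2 new (k, z)
  "zzflrqrmczc" → prefix "zz" already present; 9 new (f, l, r, q, r, m, c, z, c)
  "zzbgeldtqrc" → prefix "zz" already present; 9 new (b, g, e, l, d, t, q, r, c)
  "zzc" → prefix "zz" already present; 1 new (c)
  "zzrd" → prefix "zz" already present; 2 new (r, d)
  "zzhtsvgd" → prefix "zzh" already present; 5 new (t, s, v, g, d)
  "zzh" → prefix "zzh" already present; 0 new (none)
  "zzpcagzli" → prefix "zz" already present; 7 new (p, c, a, g, z, l, i)
  "zzjmecl" → prefix "zz" already present; 5 new (j, m, e, c, l)
  "zzeamxozj" → prefix "zz" already present; 7 new (e, a, m, x, o, z, j)
  "zzmigart" → prefix "zz" already present; 6 new (m, i, g, a, r, t)
  "zzsainyvhn" → prefix "zz" already present; 8 new (s, a, i, n, y, v, h, n)
  "zznn" → prefix "zz" already present; 2 new (n, n)
  "zznnsqeqmj" → prefix "zznn" already present; 6 new (s, q, e, q, m, j)
Total nodes = 6 + 9 + 4 + 8 + 2 + 2 + 9 + 9 + 1 + 2 + 5 + 0 + 7 + 5 + 7 + 6 + 8 + 2 + 6 = 98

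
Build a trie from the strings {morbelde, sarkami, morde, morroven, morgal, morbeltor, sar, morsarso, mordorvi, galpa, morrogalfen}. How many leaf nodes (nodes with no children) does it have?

A leaf is a node with no children — equivalently, the end of a word that is not a proper prefix of any other stored word.
Those words: "galpa", "morbelde", "morbeltor", "morde", "mordorvi", "morgal", "morrogalfen", "morroven", "morsarso", "sarkami"
Leaf count: 10

10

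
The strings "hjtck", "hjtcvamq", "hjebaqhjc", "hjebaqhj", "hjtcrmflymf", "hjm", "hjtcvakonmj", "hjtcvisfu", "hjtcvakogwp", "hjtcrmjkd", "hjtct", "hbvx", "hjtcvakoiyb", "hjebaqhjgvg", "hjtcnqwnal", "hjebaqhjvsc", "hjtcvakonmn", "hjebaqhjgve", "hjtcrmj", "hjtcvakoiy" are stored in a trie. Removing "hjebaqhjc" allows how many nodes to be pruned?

After clearing the end-marker at "hjebaqhjc", prune upward until reaching a node still needed by another word.
The suffix "c" (1 node) is used only by "hjebaqhjc"; the node for "hjebaqhj" still has the child "g", so pruning stops there.
Nodes removed: 1

1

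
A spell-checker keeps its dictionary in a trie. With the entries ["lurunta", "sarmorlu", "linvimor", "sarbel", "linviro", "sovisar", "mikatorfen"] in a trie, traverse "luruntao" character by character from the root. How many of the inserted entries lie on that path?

Walk "luruntao" from the root; an end-of-word marker is hit whenever a stored word is a prefix of "luruntao".
Prefixes of the query that are stored words: "lurunta"
Count: 1

1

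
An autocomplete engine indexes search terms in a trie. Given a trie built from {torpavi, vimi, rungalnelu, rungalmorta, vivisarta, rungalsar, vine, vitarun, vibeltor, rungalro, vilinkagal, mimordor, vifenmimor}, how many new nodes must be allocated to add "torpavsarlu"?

The longest prefix of "torpavsarlu" already in the trie is "torpav" (length 6).
Each of the 5 remaining characters creates one node.

5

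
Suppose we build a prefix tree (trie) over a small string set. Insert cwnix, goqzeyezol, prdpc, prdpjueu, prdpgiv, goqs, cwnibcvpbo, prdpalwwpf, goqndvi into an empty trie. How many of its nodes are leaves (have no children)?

9

Leaves are exactly the stored words that no other stored word extends.
Those words: "cwnibcvpbo", "cwnix", "goqndvi", "goqs", "goqzeyezol", "prdpalwwpf", "prdpc", "prdpgiv", "prdpjueu"
Leaf count: 9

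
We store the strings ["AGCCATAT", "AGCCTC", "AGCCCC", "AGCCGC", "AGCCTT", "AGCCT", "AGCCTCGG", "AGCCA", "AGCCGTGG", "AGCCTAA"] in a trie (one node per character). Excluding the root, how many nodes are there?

Count nodes per top-level branch (shared prefixes stored once):
  'A'-branch (AGCCA, AGCCATAT, AGCCCC, AGCCGC, AGCCGTGG, AGCCT, AGCCTAA, AGCCTC, AGCCTCGG, AGCCTT): 22 nodes
Sum: 22

22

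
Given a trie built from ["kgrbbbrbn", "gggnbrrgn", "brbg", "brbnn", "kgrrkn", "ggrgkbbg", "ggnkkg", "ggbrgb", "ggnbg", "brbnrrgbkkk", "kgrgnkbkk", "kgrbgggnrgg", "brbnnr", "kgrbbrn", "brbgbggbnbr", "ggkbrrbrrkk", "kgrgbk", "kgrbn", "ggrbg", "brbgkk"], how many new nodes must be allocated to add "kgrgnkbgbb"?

3

"kgrgnkb" is already a path in the trie; the remaining "gbb" must be added.
So 10 − 7 = 3 new nodes.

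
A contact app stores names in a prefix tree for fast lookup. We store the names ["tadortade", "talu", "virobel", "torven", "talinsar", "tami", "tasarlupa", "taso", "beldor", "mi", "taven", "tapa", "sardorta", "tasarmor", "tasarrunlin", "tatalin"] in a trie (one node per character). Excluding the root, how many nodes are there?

73

Insert word by word; a character creates a node only if that edge doesn't already exist:
  "tadortade" → 9 new (t, a, d, o, r, t, a, d, e)
  "talu" → prefix "ta" already present; 2 new (l, u)
  "virobel" → 7 new (v, i, r, o, b, e, l)
  "torven" → prefix "t" already present; 5 new (o, r, v, e, n)
  "talinsar" → prefix "tal" already present; 5 new (i, n, s, a, r)
  "tami" → prefix "ta" already present; 2 new (m, i)
  "tasarlupa" → prefix "ta" already present; 7 new (s, a, r, l, u, p, a)
  "taso" → prefix "tas" already present; 1 new (o)
  "beldor" → 6 new (b, e, l, d, o, r)
  "mi" → 2 new (m, i)
  "taven" → prefix "ta" already present; 3 new (v, e, n)
  "tapa" → prefix "ta" already present; 2 new (p, a)
  "sardorta" → 8 new (s, a, r, d, o, r, t, a)
  "tasarmor" → prefix "tasar" already present; 3 new (m, o, r)
  "tasarrunlin" → prefix "tasar" already present; 6 new (r, u, n, l, i, n)
  "tatalin" → prefix "ta" already present; 5 new (t, a, l, i, n)
Total nodes = 9 + 2 + 7 + 5 + 5 + 2 + 7 + 1 + 6 + 2 + 3 + 2 + 8 + 3 + 6 + 5 = 73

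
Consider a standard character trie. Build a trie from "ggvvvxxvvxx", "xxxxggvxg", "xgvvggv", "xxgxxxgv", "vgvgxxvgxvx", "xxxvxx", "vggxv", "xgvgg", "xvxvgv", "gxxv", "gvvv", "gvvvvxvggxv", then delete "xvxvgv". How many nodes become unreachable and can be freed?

A node on "xvxvgv"'s path can go only if nothing else ends at it or branches off below it.
The suffix "vxvgv" (5 nodes) is used only by "xvxvgv"; the node for "x" still has the child "x", so pruning stops there.
Nodes removed: 5

5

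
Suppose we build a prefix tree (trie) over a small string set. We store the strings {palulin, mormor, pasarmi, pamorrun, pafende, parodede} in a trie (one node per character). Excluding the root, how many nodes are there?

Trie structure (* marks end of a word):
(root)
├─ m
│  └─ o
│     └─ r
│        └─ m
│           └─ o
│              └─ r *
└─ p
   └─ a
      ├─ f
      │  └─ e
      │     └─ n
      │        └─ d
      │           └─ e *
      ├─ l
      │  └─ u
      │     └─ l
      │        └─ i
      │           └─ n *
      ├─ m
      │  └─ o
      │     └─ r
      │        └─ r
      │           └─ u
      │              └─ n *
      ├─ r
      │  └─ o
      │     └─ d
      │        └─ e
      │           └─ d
      │              └─ e *
      └─ s
         └─ a
            └─ r
               └─ m
                  └─ i *
Counting every labelled node above: 35.

35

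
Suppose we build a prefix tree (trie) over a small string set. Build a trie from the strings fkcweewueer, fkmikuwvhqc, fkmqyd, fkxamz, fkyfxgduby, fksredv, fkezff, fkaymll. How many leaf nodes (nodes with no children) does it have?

A leaf is a node with no children — equivalently, the end of a word that is not a proper prefix of any other stored word.
Those words: "fkaymll", "fkcweewueer", "fkezff", "fkmikuwvhqc", "fkmqyd", "fksredv", "fkxamz", "fkyfxgduby"
Leaf count: 8

8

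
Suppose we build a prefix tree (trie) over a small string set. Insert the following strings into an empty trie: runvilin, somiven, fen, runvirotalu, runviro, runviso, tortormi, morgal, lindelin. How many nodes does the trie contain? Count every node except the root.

48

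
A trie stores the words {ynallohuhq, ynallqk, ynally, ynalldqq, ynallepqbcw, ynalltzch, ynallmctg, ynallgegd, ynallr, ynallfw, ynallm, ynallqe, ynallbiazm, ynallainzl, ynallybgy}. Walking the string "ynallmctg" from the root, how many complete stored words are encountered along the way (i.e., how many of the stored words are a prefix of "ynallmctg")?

Walk "ynallmctg" from the root; an end-of-word marker is hit whenever a stored word is a prefix of "ynallmctg".
Prefixes of the query that are stored words: "ynallm", "ynallmctg"
Count: 2

2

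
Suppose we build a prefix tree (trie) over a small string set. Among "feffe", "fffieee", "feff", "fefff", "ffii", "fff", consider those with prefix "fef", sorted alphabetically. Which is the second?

feffe

Filter for "fef…" and sort: "feff", "feffe", "fefff"
The 2nd is feffe.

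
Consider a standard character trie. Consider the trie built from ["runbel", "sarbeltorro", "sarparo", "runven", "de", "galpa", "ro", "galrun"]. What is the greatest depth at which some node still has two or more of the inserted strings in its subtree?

The deepest shared node is where two words last agree before diverging.
"galpa" and "galrun" agree on "gal" (3 characters) before diverging; nothing deeper is shared.
Longest shared-prefix length: 3

3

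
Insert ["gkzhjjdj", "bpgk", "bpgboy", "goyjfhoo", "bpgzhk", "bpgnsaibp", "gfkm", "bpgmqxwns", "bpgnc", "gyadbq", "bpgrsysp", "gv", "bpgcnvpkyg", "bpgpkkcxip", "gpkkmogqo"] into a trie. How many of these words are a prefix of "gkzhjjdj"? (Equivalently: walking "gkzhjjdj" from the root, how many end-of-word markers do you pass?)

Traverse "gkzhjjdj" character by character; count nodes along the way that are marked as word ends.
Prefixes of the query that are stored words: "gkzhjjdj"
Count: 1

1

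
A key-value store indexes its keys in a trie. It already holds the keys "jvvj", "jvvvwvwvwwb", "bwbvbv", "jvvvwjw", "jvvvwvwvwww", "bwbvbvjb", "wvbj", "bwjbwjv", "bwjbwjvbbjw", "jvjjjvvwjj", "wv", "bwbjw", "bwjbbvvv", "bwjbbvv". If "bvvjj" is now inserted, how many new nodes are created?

The longest prefix of "bvvjj" already in the trie is "b" (length 1).
New nodes needed: |"bvvjj"| − 1 = 5 − 1 = 4.

4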